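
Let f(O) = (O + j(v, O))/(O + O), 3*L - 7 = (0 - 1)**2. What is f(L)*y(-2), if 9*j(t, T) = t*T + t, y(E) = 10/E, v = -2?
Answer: -125/72 ≈ -1.7361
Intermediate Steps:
L = 8/3 (L = 7/3 + (0 - 1)**2/3 = 7/3 + (1/3)*(-1)**2 = 7/3 + (1/3)*1 = 7/3 + 1/3 = 8/3 ≈ 2.6667)
j(t, T) = t/9 + T*t/9 (j(t, T) = (t*T + t)/9 = (T*t + t)/9 = (t + T*t)/9 = t/9 + T*t/9)
f(O) = (-2/9 + 7*O/9)/(2*O) (f(O) = (O + (1/9)*(-2)*(1 + O))/(O + O) = (O + (-2/9 - 2*O/9))/((2*O)) = (-2/9 + 7*O/9)*(1/(2*O)) = (-2/9 + 7*O/9)/(2*O))
f(L)*y(-2) = ((-2 + 7*(8/3))/(18*(8/3)))*(10/(-2)) = ((1/18)*(3/8)*(-2 + 56/3))*(10*(-1/2)) = ((1/18)*(3/8)*(50/3))*(-5) = (25/72)*(-5) = -125/72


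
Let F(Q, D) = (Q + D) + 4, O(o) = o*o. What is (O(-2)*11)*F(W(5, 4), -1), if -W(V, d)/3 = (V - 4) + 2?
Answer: -264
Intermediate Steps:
W(V, d) = 6 - 3*V (W(V, d) = -3*((V - 4) + 2) = -3*((-4 + V) + 2) = -3*(-2 + V) = 6 - 3*V)
O(o) = o²
F(Q, D) = 4 + D + Q (F(Q, D) = (D + Q) + 4 = 4 + D + Q)
(O(-2)*11)*F(W(5, 4), -1) = ((-2)²*11)*(4 - 1 + (6 - 3*5)) = (4*11)*(4 - 1 + (6 - 15)) = 44*(4 - 1 - 9) = 44*(-6) = -264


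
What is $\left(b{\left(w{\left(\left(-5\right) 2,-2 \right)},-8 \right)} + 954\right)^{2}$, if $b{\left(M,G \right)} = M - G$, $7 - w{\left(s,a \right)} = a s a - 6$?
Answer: $1030225$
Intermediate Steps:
$w{\left(s,a \right)} = 13 - s a^{2}$ ($w{\left(s,a \right)} = 7 - \left(a s a - 6\right) = 7 - \left(s a^{2} - 6\right) = 7 - \left(-6 + s a^{2}\right) = 13 - s a^{2}$)
$\left(b{\left(w{\left(\left(-5\right) 2,-2 \right)},-8 \right)} + 954\right)^{2} = \left(\left(\left(13 - \left(-5\right) 2 \left(-2\right)^{2}\right) - -8\right) + 954\right)^{2} = \left(\left(\left(13 - \left(-10\right) 4\right) + 8\right) + 954\right)^{2} = \left(\left(\left(13 + 40\right) + 8\right) + 954\right)^{2} = \left(\left(53 + 8\right) + 954\right)^{2} = \left(61 + 954\right)^{2} = 1015^{2} = 1030225$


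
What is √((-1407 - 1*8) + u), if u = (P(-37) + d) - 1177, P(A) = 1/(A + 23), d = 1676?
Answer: 15*I*√798/14 ≈ 30.267*I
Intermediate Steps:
P(A) = 1/(23 + A)
u = 6985/14 (u = (1/(23 - 37) + 1676) - 1177 = (1/(-14) + 1676) - 1177 = (-1/14 + 1676) - 1177 = 23463/14 - 1177 = 6985/14 ≈ 498.93)
√((-1407 - 1*8) + u) = √((-1407 - 1*8) + 6985/14) = √((-1407 - 8) + 6985/14) = √(-1415 + 6985/14) = √(-12825/14) = 15*I*√798/14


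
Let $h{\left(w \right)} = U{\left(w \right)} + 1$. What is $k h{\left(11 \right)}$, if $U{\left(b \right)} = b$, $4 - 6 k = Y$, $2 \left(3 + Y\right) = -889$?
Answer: $903$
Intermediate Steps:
$Y = - \frac{895}{2}$ ($Y = -3 + \frac{1}{2} \left(-889\right) = -3 - \frac{889}{2} = - \frac{895}{2} \approx -447.5$)
$k = \frac{301}{4}$ ($k = \frac{2}{3} - - \frac{895}{12} = \frac{2}{3} + \frac{895}{12} = \frac{301}{4} \approx 75.25$)
$h{\left(w \right)} = 1 + w$ ($h{\left(w \right)} = w + 1 = 1 + w$)
$k h{\left(11 \right)} = \frac{301 \left(1 + 11\right)}{4} = \frac{301}{4} \cdot 12 = 903$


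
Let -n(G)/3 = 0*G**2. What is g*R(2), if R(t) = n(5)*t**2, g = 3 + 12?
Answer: 0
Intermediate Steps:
n(G) = 0 (n(G) = -0*G**2 = -3*0 = 0)
g = 15
R(t) = 0 (R(t) = 0*t**2 = 0)
g*R(2) = 15*0 = 0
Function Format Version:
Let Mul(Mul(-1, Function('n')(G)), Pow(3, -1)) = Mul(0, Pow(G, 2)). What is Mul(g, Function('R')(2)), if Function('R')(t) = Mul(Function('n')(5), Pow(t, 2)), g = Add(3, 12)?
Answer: 0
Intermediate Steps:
Function('n')(G) = 0 (Function('n')(G) = Mul(-3, Mul(0, Pow(G, 2))) = Mul(-3, 0) = 0)
g = 15
Function('R')(t) = 0 (Function('R')(t) = Mul(0, Pow(t, 2)) = 0)
Mul(g, Function('R')(2)) = Mul(15, 0) = 0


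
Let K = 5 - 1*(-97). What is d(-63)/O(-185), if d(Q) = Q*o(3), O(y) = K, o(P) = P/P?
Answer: -21/34 ≈ -0.61765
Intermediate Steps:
o(P) = 1
K = 102 (K = 5 + 97 = 102)
O(y) = 102
d(Q) = Q (d(Q) = Q*1 = Q)
d(-63)/O(-185) = -63/102 = -63*1/102 = -21/34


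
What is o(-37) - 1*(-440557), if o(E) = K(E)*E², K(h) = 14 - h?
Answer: 510376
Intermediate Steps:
o(E) = E²*(14 - E) (o(E) = (14 - E)*E² = E²*(14 - E))
o(-37) - 1*(-440557) = (-37)²*(14 - 1*(-37)) - 1*(-440557) = 1369*(14 + 37) + 440557 = 1369*51 + 440557 = 69819 + 440557 = 510376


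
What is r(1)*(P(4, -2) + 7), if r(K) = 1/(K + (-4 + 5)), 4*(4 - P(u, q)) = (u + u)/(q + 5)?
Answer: 31/6 ≈ 5.1667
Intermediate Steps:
P(u, q) = 4 - u/(2*(5 + q)) (P(u, q) = 4 - (u + u)/(4*(q + 5)) = 4 - 2*u/(4*(5 + q)) = 4 - u/(2*(5 + q)))
r(K) = 1/(1 + K) (r(K) = 1/(K + 1) = 1/(1 + K))
r(1)*(P(4, -2) + 7) = ((40 - 1*4 + 8*(-2))/(2*(5 - 2)) + 7)/(1 + 1) = ((½)*(40 - 4 - 16)/3 + 7)/2 = ((½)*(⅓)*20 + 7)/2 = (10/3 + 7)/2 = (½)*(31/3) = 31/6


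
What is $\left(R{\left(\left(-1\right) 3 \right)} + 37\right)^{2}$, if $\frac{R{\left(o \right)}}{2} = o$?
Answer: $961$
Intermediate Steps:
$R{\left(o \right)} = 2 o$
$\left(R{\left(\left(-1\right) 3 \right)} + 37\right)^{2} = \left(2 \left(\left(-1\right) 3\right) + 37\right)^{2} = \left(2 \left(-3\right) + 37\right)^{2} = \left(-6 + 37\right)^{2} = 31^{2} = 961$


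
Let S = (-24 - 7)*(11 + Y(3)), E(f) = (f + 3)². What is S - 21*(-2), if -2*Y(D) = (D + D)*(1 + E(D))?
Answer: 3142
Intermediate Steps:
E(f) = (3 + f)²
Y(D) = -D*(1 + (3 + D)²) (Y(D) = -(D + D)*(1 + (3 + D)²)/2 = -2*D*(1 + (3 + D)²)/2 = -D*(1 + (3 + D)²))
S = 3100 (S = (-24 - 7)*(11 - 1*3*(1 + (3 + 3)²)) = -31*(11 - 1*3*(1 + 6²)) = -31*(11 - 1*3*(1 + 36)) = -31*(11 - 1*3*37) = -31*(11 - 111) = -31*(-100) = 3100)
S - 21*(-2) = 3100 - 21*(-2) = 3100 + 42 = 3142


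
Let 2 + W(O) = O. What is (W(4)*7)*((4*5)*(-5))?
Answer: -1400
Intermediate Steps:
W(O) = -2 + O
(W(4)*7)*((4*5)*(-5)) = ((-2 + 4)*7)*((4*5)*(-5)) = (2*7)*(20*(-5)) = 14*(-100) = -1400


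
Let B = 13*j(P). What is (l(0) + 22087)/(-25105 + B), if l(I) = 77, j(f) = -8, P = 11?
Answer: -7388/8403 ≈ -0.87921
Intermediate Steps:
B = -104 (B = 13*(-8) = -104)
(l(0) + 22087)/(-25105 + B) = (77 + 22087)/(-25105 - 104) = 22164/(-25209) = 22164*(-1/25209) = -7388/8403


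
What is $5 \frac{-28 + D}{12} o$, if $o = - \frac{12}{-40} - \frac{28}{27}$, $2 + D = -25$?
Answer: $\frac{10945}{648} \approx 16.89$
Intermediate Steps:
$D = -27$ ($D = -2 - 25 = -27$)
$o = - \frac{199}{270}$ ($o = \left(-12\right) \left(- \frac{1}{40}\right) - \frac{28}{27} = \frac{3}{10} - \frac{28}{27} = - \frac{199}{270} \approx -0.73704$)
$5 \frac{-28 + D}{12} o = 5 \frac{-28 - 27}{12} \left(- \frac{199}{270}\right) = 5 \left(\left(-55\right) \frac{1}{12}\right) \left(- \frac{199}{270}\right) = 5 \left(- \frac{55}{12}\right) \left(- \frac{199}{270}\right) = \left(- \frac{275}{12}\right) \left(- \frac{199}{270}\right) = \frac{10945}{648}$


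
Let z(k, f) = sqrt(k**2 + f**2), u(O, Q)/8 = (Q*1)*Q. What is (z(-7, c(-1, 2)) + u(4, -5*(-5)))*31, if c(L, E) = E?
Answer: 155000 + 31*sqrt(53) ≈ 1.5523e+5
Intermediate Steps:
u(O, Q) = 8*Q**2 (u(O, Q) = 8*((Q*1)*Q) = 8*(Q*Q) = 8*Q**2)
z(k, f) = sqrt(f**2 + k**2)
(z(-7, c(-1, 2)) + u(4, -5*(-5)))*31 = (sqrt(2**2 + (-7)**2) + 8*(-5*(-5))**2)*31 = (sqrt(4 + 49) + 8*25**2)*31 = (sqrt(53) + 8*625)*31 = (sqrt(53) + 5000)*31 = (5000 + sqrt(53))*31 = 155000 + 31*sqrt(53)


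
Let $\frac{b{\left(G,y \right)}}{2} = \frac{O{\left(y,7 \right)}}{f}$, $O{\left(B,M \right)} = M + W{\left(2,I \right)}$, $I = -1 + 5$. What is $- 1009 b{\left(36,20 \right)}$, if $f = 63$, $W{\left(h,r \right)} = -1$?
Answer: $- \frac{4036}{21} \approx -192.19$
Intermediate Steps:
$I = 4$
$O{\left(B,M \right)} = -1 + M$ ($O{\left(B,M \right)} = M - 1 = -1 + M$)
$b{\left(G,y \right)} = \frac{4}{21}$ ($b{\left(G,y \right)} = 2 \frac{-1 + 7}{63} = 2 \cdot 6 \cdot \frac{1}{63} = 2 \cdot \frac{2}{21} = \frac{4}{21}$)
$- 1009 b{\left(36,20 \right)} = \left(-1009\right) \frac{4}{21} = - \frac{4036}{21}$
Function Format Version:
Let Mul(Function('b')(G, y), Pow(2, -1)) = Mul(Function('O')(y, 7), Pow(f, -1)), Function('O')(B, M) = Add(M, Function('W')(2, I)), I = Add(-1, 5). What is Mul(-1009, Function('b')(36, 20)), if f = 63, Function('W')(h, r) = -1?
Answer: Rational(-4036, 21) ≈ -192.19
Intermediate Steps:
I = 4
Function('O')(B, M) = Add(-1, M) (Function('O')(B, M) = Add(M, -1) = Add(-1, M))
Function('b')(G, y) = Rational(4, 21) (Function('b')(G, y) = Mul(2, Mul(Add(-1, 7), Pow(63, -1))) = Mul(2, Mul(6, Rational(1, 63))) = Mul(2, Rational(2, 21)) = Rational(4, 21))
Mul(-1009, Function('b')(36, 20)) = Mul(-1009, Rational(4, 21)) = Rational(-4036, 21)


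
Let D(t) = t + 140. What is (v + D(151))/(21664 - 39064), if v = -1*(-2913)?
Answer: -267/1450 ≈ -0.18414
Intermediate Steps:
D(t) = 140 + t
v = 2913
(v + D(151))/(21664 - 39064) = (2913 + (140 + 151))/(21664 - 39064) = (2913 + 291)/(-17400) = 3204*(-1/17400) = -267/1450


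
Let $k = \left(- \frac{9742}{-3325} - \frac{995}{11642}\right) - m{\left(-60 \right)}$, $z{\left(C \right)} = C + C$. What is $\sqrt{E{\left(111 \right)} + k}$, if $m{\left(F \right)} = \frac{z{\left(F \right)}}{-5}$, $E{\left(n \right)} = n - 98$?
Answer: $\frac{i \sqrt{488822612718146}}{7741930} \approx 2.8558 i$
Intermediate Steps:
$z{\left(C \right)} = 2 C$
$E{\left(n \right)} = -98 + n$
$m{\left(F \right)} = - \frac{2 F}{5}$ ($m{\left(F \right)} = \frac{2 F}{-5} = 2 F \left(- \frac{1}{5}\right) = - \frac{2 F}{5}$)
$k = - \frac{818923611}{38709650}$ ($k = \left(- \frac{9742}{-3325} - \frac{995}{11642}\right) - \left(- \frac{2}{5}\right) \left(-60\right) = \left(\left(-9742\right) \left(- \frac{1}{3325}\right) - \frac{995}{11642}\right) - 24 = \left(\frac{9742}{3325} - \frac{995}{11642}\right) - 24 = \frac{110107989}{38709650} - 24 = - \frac{818923611}{38709650} \approx -21.156$)
$\sqrt{E{\left(111 \right)} + k} = \sqrt{\left(-98 + 111\right) - \frac{818923611}{38709650}} = \sqrt{13 - \frac{818923611}{38709650}} = \sqrt{- \frac{315698161}{38709650}} = \frac{i \sqrt{488822612718146}}{7741930}$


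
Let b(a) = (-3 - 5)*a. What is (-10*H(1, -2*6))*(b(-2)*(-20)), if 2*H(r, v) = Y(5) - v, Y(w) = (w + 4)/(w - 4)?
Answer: 33600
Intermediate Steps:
Y(w) = (4 + w)/(-4 + w)
b(a) = -8*a
H(r, v) = 9/2 - v/2 (H(r, v) = ((4 + 5)/(-4 + 5) - v)/2 = (9/1 - v)/2 = (1*9 - v)/2 = (9 - v)/2 = 9/2 - v/2)
(-10*H(1, -2*6))*(b(-2)*(-20)) = (-10*(9/2 - (-1)*6))*(-8*(-2)*(-20)) = (-10*(9/2 - ½*(-12)))*(16*(-20)) = -10*(9/2 + 6)*(-320) = -10*21/2*(-320) = -105*(-320) = 33600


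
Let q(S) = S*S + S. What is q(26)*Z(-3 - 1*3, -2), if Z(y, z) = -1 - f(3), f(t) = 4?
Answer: -3510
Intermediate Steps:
Z(y, z) = -5 (Z(y, z) = -1 - 1*4 = -1 - 4 = -5)
q(S) = S + S² (q(S) = S² + S = S + S²)
q(26)*Z(-3 - 1*3, -2) = (26*(1 + 26))*(-5) = (26*27)*(-5) = 702*(-5) = -3510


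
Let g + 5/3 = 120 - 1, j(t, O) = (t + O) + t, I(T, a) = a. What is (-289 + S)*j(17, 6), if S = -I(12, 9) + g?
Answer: -21680/3 ≈ -7226.7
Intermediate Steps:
j(t, O) = O + 2*t (j(t, O) = (O + t) + t = O + 2*t)
g = 352/3 (g = -5/3 + (120 - 1) = -5/3 + 119 = 352/3 ≈ 117.33)
S = 325/3 (S = -1*9 + 352/3 = -9 + 352/3 = 325/3 ≈ 108.33)
(-289 + S)*j(17, 6) = (-289 + 325/3)*(6 + 2*17) = -542*(6 + 34)/3 = -542/3*40 = -21680/3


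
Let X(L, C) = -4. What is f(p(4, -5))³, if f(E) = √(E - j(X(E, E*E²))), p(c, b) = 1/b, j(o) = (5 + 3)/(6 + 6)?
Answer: -13*I*√195/225 ≈ -0.80682*I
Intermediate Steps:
j(o) = ⅔ (j(o) = 8/12 = 8*(1/12) = ⅔)
f(E) = √(-⅔ + E) (f(E) = √(E - 1*⅔) = √(E - ⅔) = √(-⅔ + E))
f(p(4, -5))³ = (√(-6 + 9/(-5))/3)³ = (√(-6 + 9*(-⅕))/3)³ = (√(-6 - 9/5)/3)³ = (√(-39/5)/3)³ = ((I*√195/5)/3)³ = (I*√195/15)³ = -13*I*√195/225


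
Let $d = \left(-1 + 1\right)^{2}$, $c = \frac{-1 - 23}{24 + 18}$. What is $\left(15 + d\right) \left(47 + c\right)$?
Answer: $\frac{4875}{7} \approx 696.43$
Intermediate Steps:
$c = - \frac{4}{7}$ ($c = - \frac{24}{42} = \left(-24\right) \frac{1}{42} = - \frac{4}{7} \approx -0.57143$)
$d = 0$ ($d = 0^{2} = 0$)
$\left(15 + d\right) \left(47 + c\right) = \left(15 + 0\right) \left(47 - \frac{4}{7}\right) = 15 \cdot \frac{325}{7} = \frac{4875}{7}$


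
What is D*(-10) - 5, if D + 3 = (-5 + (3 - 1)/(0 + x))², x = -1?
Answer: -465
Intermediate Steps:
D = 46 (D = -3 + (-5 + (3 - 1)/(0 - 1))² = -3 + (-5 + 2/(-1))² = -3 + (-5 + 2*(-1))² = -3 + (-5 - 2)² = -3 + (-7)² = -3 + 49 = 46)
D*(-10) - 5 = 46*(-10) - 5 = -460 - 5 = -465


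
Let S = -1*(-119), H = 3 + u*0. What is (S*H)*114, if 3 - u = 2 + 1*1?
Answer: 40698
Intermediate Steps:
u = 0 (u = 3 - (2 + 1*1) = 3 - (2 + 1) = 3 - 1*3 = 3 - 3 = 0)
H = 3 (H = 3 + 0*0 = 3 + 0 = 3)
S = 119
(S*H)*114 = (119*3)*114 = 357*114 = 40698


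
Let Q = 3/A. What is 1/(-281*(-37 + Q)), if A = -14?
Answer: 14/146401 ≈ 9.5628e-5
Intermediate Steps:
Q = -3/14 (Q = 3/(-14) = 3*(-1/14) = -3/14 ≈ -0.21429)
1/(-281*(-37 + Q)) = 1/(-281*(-37 - 3/14)) = 1/(-281*(-521/14)) = 1/(146401/14) = 14/146401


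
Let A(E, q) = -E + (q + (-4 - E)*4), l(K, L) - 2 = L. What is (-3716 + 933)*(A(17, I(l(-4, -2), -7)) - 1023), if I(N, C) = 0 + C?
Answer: 3147573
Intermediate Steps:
l(K, L) = 2 + L
I(N, C) = C
A(E, q) = -16 + q - 5*E (A(E, q) = -E + (q + (-16 - 4*E)) = -E + (-16 + q - 4*E) = -16 + q - 5*E)
(-3716 + 933)*(A(17, I(l(-4, -2), -7)) - 1023) = (-3716 + 933)*((-16 - 7 - 5*17) - 1023) = -2783*((-16 - 7 - 85) - 1023) = -2783*(-108 - 1023) = -2783*(-1131) = 3147573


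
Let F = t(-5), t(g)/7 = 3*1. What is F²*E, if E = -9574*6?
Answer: -25332804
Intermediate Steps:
t(g) = 21 (t(g) = 7*(3*1) = 7*3 = 21)
F = 21
E = -57444
F²*E = 21²*(-57444) = 441*(-57444) = -25332804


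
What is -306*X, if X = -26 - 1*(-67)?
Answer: -12546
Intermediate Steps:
X = 41 (X = -26 + 67 = 41)
-306*X = -306*41 = -12546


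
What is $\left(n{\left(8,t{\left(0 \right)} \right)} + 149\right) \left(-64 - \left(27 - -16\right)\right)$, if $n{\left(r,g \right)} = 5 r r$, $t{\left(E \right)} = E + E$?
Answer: $-50183$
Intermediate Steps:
$t{\left(E \right)} = 2 E$
$n{\left(r,g \right)} = 5 r^{2}$
$\left(n{\left(8,t{\left(0 \right)} \right)} + 149\right) \left(-64 - \left(27 - -16\right)\right) = \left(5 \cdot 8^{2} + 149\right) \left(-64 - \left(27 - -16\right)\right) = \left(5 \cdot 64 + 149\right) \left(-64 - \left(27 + 16\right)\right) = \left(320 + 149\right) \left(-64 - 43\right) = 469 \left(-64 - 43\right) = 469 \left(-107\right) = -50183$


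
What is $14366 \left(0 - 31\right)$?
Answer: $-445346$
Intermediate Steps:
$14366 \left(0 - 31\right) = 14366 \left(-31\right) = -445346$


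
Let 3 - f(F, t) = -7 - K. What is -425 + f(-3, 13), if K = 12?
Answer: -403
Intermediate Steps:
f(F, t) = 22 (f(F, t) = 3 - (-7 - 1*12) = 3 - (-7 - 12) = 3 - 1*(-19) = 3 + 19 = 22)
-425 + f(-3, 13) = -425 + 22 = -403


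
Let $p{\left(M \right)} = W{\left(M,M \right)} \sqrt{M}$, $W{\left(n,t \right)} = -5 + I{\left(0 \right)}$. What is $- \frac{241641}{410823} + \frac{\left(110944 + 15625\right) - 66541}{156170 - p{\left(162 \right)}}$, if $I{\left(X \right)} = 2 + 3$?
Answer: $- \frac{103779301}{509192285} \approx -0.20381$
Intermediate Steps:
$I{\left(X \right)} = 5$
$W{\left(n,t \right)} = 0$ ($W{\left(n,t \right)} = -5 + 5 = 0$)
$p{\left(M \right)} = 0$ ($p{\left(M \right)} = 0 \sqrt{M} = 0$)
$- \frac{241641}{410823} + \frac{\left(110944 + 15625\right) - 66541}{156170 - p{\left(162 \right)}} = - \frac{241641}{410823} + \frac{\left(110944 + 15625\right) - 66541}{156170 - 0} = \left(-241641\right) \frac{1}{410823} + \frac{126569 - 66541}{156170 + 0} = - \frac{26849}{45647} + \frac{60028}{156170} = - \frac{26849}{45647} + 60028 \cdot \frac{1}{156170} = - \frac{26849}{45647} + \frac{30014}{78085} = - \frac{103779301}{509192285}$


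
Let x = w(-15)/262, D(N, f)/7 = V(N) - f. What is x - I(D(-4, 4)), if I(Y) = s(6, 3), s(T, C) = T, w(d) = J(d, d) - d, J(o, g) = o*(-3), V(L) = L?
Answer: -756/131 ≈ -5.7710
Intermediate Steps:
J(o, g) = -3*o
w(d) = -4*d (w(d) = -3*d - d = -4*d)
D(N, f) = -7*f + 7*N (D(N, f) = 7*(N - f) = -7*f + 7*N)
x = 30/131 (x = -4*(-15)/262 = 60*(1/262) = 30/131 ≈ 0.22901)
I(Y) = 6
x - I(D(-4, 4)) = 30/131 - 1*6 = 30/131 - 6 = -756/131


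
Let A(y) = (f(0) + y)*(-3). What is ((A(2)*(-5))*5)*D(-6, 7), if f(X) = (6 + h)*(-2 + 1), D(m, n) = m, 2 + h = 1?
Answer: 1350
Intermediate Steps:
h = -1 (h = -2 + 1 = -1)
f(X) = -5 (f(X) = (6 - 1)*(-2 + 1) = 5*(-1) = -5)
A(y) = 15 - 3*y (A(y) = (-5 + y)*(-3) = 15 - 3*y)
((A(2)*(-5))*5)*D(-6, 7) = (((15 - 3*2)*(-5))*5)*(-6) = (((15 - 6)*(-5))*5)*(-6) = ((9*(-5))*5)*(-6) = -45*5*(-6) = -225*(-6) = 1350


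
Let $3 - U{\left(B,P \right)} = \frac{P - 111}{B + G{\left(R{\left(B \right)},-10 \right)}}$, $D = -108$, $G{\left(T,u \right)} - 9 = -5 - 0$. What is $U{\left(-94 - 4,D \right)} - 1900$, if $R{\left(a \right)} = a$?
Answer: $- \frac{178537}{94} \approx -1899.3$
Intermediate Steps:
$G{\left(T,u \right)} = 4$ ($G{\left(T,u \right)} = 9 - 5 = 4$)
$U{\left(B,P \right)} = 3 - \frac{-111 + P}{4 + B}$ ($U{\left(B,P \right)} = 3 - \frac{P - 111}{B + 4} = 3 - \frac{-111 + P}{4 + B}$)
$U{\left(-94 - 4,D \right)} - 1900 = \frac{123 - -108 + 3 \left(-94 - 4\right)}{4 - 98} - 1900 = \frac{123 + 108 + 3 \left(-94 - 4\right)}{4 - 98} - 1900 = \frac{123 + 108 + 3 \left(-98\right)}{4 - 98} - 1900 = \frac{123 + 108 - 294}{-94} - 1900 = \left(- \frac{1}{94}\right) \left(-63\right) - 1900 = \frac{63}{94} - 1900 = - \frac{178537}{94}$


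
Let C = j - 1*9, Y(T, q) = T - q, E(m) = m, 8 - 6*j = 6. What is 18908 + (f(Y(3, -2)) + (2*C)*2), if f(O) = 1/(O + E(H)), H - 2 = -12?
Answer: 283097/15 ≈ 18873.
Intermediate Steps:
H = -10 (H = 2 - 12 = -10)
j = ⅓ (j = 4/3 - ⅙*6 = 4/3 - 1 = ⅓ ≈ 0.33333)
f(O) = 1/(-10 + O) (f(O) = 1/(O - 10) = 1/(-10 + O))
C = -26/3 (C = ⅓ - 1*9 = ⅓ - 9 = -26/3 ≈ -8.6667)
18908 + (f(Y(3, -2)) + (2*C)*2) = 18908 + (1/(-10 + (3 - 1*(-2))) + (2*(-26/3))*2) = 18908 + (1/(-10 + (3 + 2)) - 52/3*2) = 18908 + (1/(-10 + 5) - 104/3) = 18908 + (1/(-5) - 104/3) = 18908 + (-⅕ - 104/3) = 18908 - 523/15 = 283097/15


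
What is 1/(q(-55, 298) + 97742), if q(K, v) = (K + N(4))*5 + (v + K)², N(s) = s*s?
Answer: 1/156596 ≈ 6.3859e-6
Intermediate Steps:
N(s) = s²
q(K, v) = 80 + (K + v)² + 5*K (q(K, v) = (K + 4²)*5 + (v + K)² = (K + 16)*5 + (K + v)² = (16 + K)*5 + (K + v)² = (80 + 5*K) + (K + v)² = 80 + (K + v)² + 5*K)
1/(q(-55, 298) + 97742) = 1/((80 + (-55 + 298)² + 5*(-55)) + 97742) = 1/((80 + 243² - 275) + 97742) = 1/((80 + 59049 - 275) + 97742) = 1/(58854 + 97742) = 1/156596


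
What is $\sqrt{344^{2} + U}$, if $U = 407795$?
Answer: $3 \sqrt{58459} \approx 725.35$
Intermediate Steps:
$\sqrt{344^{2} + U} = \sqrt{344^{2} + 407795} = \sqrt{118336 + 407795} = \sqrt{526131} = 3 \sqrt{58459}$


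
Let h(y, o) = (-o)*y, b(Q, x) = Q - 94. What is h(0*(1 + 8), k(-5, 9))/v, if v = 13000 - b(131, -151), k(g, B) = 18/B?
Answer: 0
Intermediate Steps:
b(Q, x) = -94 + Q
h(y, o) = -o*y
v = 12963 (v = 13000 - (-94 + 131) = 13000 - 1*37 = 13000 - 37 = 12963)
h(0*(1 + 8), k(-5, 9))/v = -18/9*0*(1 + 8)/12963 = -18*(⅑)*0*9*(1/12963) = -1*2*0*(1/12963) = 0*(1/12963) = 0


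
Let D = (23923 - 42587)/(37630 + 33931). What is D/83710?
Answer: -9332/2995185655 ≈ -3.1157e-6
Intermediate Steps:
D = -18664/71561 ≈ -0.26081
D/83710 = -18664/71561/83710 = -18664/71561*1/83710 = -9332/2995185655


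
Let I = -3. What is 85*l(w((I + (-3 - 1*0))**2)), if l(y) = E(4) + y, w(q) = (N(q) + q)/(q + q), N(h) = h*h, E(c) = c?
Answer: 3825/2 ≈ 1912.5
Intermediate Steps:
N(h) = h**2
w(q) = (q + q**2)/(2*q) (w(q) = (q**2 + q)/(q + q) = (q + q**2)/((2*q)) = (q + q**2)*(1/(2*q)) = (q + q**2)/(2*q))
l(y) = 4 + y
85*l(w((I + (-3 - 1*0))**2)) = 85*(4 + (1/2 + (-3 + (-3 - 1*0))**2/2)) = 85*(4 + (1/2 + (-3 + (-3 + 0))**2/2)) = 85*(4 + (1/2 + (-3 - 3)**2/2)) = 85*(4 + (1/2 + (1/2)*(-6)**2)) = 85*(4 + (1/2 + (1/2)*36)) = 85*(4 + (1/2 + 18)) = 85*(4 + 37/2) = 85*(45/2) = 3825/2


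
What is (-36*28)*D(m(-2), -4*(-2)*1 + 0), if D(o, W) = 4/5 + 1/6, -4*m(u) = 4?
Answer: -4872/5 ≈ -974.40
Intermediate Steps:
m(u) = -1 (m(u) = -¼*4 = -1)
D(o, W) = 29/30 (D(o, W) = 4*(⅕) + 1*(⅙) = ⅘ + ⅙ = 29/30)
(-36*28)*D(m(-2), -4*(-2)*1 + 0) = -36*28*(29/30) = -1008*29/30 = -4872/5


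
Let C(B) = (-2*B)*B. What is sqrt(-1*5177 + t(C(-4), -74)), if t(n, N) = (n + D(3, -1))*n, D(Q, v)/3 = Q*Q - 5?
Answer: I*sqrt(4537) ≈ 67.357*I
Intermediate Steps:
D(Q, v) = -15 + 3*Q**2 (D(Q, v) = 3*(Q*Q - 5) = 3*(Q**2 - 5) = 3*(-5 + Q**2) = -15 + 3*Q**2)
C(B) = -2*B**2
t(n, N) = n*(12 + n) (t(n, N) = (n + (-15 + 3*3**2))*n = (n + (-15 + 3*9))*n = (n + (-15 + 27))*n = (n + 12)*n = (12 + n)*n = n*(12 + n))
sqrt(-1*5177 + t(C(-4), -74)) = sqrt(-1*5177 + (-2*(-4)**2)*(12 - 2*(-4)**2)) = sqrt(-5177 + (-2*16)*(12 - 2*16)) = sqrt(-5177 - 32*(12 - 32)) = sqrt(-5177 - 32*(-20)) = sqrt(-5177 + 640) = sqrt(-4537) = I*sqrt(4537)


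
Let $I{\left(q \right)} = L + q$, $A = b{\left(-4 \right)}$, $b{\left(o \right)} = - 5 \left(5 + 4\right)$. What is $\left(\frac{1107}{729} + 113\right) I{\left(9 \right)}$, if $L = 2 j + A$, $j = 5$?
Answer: $- \frac{80392}{27} \approx -2977.5$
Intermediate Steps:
$b{\left(o \right)} = -45$ ($b{\left(o \right)} = \left(-5\right) 9 = -45$)
$A = -45$
$L = -35$ ($L = 2 \cdot 5 - 45 = 10 - 45 = -35$)
$I{\left(q \right)} = -35 + q$
$\left(\frac{1107}{729} + 113\right) I{\left(9 \right)} = \left(\frac{1107}{729} + 113\right) \left(-35 + 9\right) = \left(1107 \cdot \frac{1}{729} + 113\right) \left(-26\right) = \left(\frac{41}{27} + 113\right) \left(-26\right) = \frac{3092}{27} \left(-26\right) = - \frac{80392}{27}$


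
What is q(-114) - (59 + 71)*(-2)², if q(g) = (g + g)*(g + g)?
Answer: 51464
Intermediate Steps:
q(g) = 4*g² (q(g) = (2*g)*(2*g) = 4*g²)
q(-114) - (59 + 71)*(-2)² = 4*(-114)² - (59 + 71)*(-2)² = 4*12996 - 130*4 = 51984 - 1*520 = 51984 - 520 = 51464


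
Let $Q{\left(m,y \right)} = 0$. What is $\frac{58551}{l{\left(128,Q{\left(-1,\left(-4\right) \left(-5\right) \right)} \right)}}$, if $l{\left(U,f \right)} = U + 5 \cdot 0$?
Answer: $\frac{58551}{128} \approx 457.43$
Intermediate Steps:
$l{\left(U,f \right)} = U$ ($l{\left(U,f \right)} = U + 0 = U$)
$\frac{58551}{l{\left(128,Q{\left(-1,\left(-4\right) \left(-5\right) \right)} \right)}} = \frac{58551}{128}$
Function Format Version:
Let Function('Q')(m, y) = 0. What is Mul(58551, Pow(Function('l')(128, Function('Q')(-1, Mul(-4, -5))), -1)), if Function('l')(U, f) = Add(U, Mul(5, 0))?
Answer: Rational(58551, 128) ≈ 457.43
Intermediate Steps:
Function('l')(U, f) = U (Function('l')(U, f) = Add(U, 0) = U)
Mul(58551, Pow(Function('l')(128, Function('Q')(-1, Mul(-4, -5))), -1)) = Mul(58551, Pow(128, -1)) = Mul(58551, Rational(1, 128)) = Rational(58551, 128)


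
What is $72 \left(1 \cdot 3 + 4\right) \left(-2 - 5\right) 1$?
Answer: $-3528$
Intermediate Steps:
$72 \left(1 \cdot 3 + 4\right) \left(-2 - 5\right) 1 = 72 \left(3 + 4\right) \left(-2 - 5\right) 1 = 72 \cdot 7 \left(-7\right) 1 = 72 \left(\left(-49\right) 1\right) = 72 \left(-49\right) = -3528$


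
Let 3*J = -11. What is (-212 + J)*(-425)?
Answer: 274975/3 ≈ 91658.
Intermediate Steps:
J = -11/3 (J = (1/3)*(-11) = -11/3 ≈ -3.6667)
(-212 + J)*(-425) = (-212 - 11/3)*(-425) = -647/3*(-425) = 274975/3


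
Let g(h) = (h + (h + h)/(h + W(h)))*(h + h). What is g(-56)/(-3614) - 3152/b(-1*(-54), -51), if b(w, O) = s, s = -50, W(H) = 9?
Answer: 130320104/2123225 ≈ 61.378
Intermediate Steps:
b(w, O) = -50
g(h) = 2*h*(h + 2*h/(9 + h)) (g(h) = (h + (h + h)/(h + 9))*(h + h) = (h + (2*h)/(9 + h))*(2*h) = (h + 2*h/(9 + h))*(2*h) = 2*h*(h + 2*h/(9 + h)))
g(-56)/(-3614) - 3152/b(-1*(-54), -51) = (2*(-56)²*(11 - 56)/(9 - 56))/(-3614) - 3152/(-50) = (2*3136*(-45)/(-47))*(-1/3614) - 3152*(-1/50) = (2*3136*(-1/47)*(-45))*(-1/3614) + 1576/25 = (282240/47)*(-1/3614) + 1576/25 = -141120/84929 + 1576/25 = 130320104/2123225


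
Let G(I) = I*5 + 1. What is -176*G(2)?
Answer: -1936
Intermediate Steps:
G(I) = 1 + 5*I (G(I) = 5*I + 1 = 1 + 5*I)
-176*G(2) = -176*(1 + 5*2) = -176*(1 + 10) = -176*11 = -1936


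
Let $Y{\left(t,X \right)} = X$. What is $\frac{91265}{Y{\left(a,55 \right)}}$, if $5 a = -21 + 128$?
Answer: $\frac{18253}{11} \approx 1659.4$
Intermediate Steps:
$a = \frac{107}{5}$ ($a = \frac{-21 + 128}{5} = \frac{1}{5} \cdot 107 = \frac{107}{5} \approx 21.4$)
$\frac{91265}{Y{\left(a,55 \right)}} = \frac{91265}{55} = 91265 \cdot \frac{1}{55} = \frac{18253}{11}$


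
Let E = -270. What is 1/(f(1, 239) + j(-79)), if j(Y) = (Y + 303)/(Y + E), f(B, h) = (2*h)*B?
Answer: 349/166598 ≈ 0.0020949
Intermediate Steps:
f(B, h) = 2*B*h
j(Y) = (303 + Y)/(-270 + Y) (j(Y) = (Y + 303)/(Y - 270) = (303 + Y)/(-270 + Y))
1/(f(1, 239) + j(-79)) = 1/(2*1*239 + (303 - 79)/(-270 - 79)) = 1/(478 + 224/(-349)) = 1/(478 - 1/349*224) = 1/(478 - 224/349) = 1/(166598/349) = 349/166598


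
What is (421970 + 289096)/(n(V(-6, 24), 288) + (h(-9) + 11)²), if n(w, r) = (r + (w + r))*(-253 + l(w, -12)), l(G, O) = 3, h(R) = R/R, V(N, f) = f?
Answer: -118511/24976 ≈ -4.7450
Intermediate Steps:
h(R) = 1
n(w, r) = -500*r - 250*w (n(w, r) = (r + (w + r))*(-253 + 3) = (r + (r + w))*(-250) = (w + 2*r)*(-250) = -500*r - 250*w)
(421970 + 289096)/(n(V(-6, 24), 288) + (h(-9) + 11)²) = (421970 + 289096)/((-500*288 - 250*24) + (1 + 11)²) = 711066/((-144000 - 6000) + 12²) = 711066/(-150000 + 144) = 711066/(-149856) = 711066*(-1/149856) = -118511/24976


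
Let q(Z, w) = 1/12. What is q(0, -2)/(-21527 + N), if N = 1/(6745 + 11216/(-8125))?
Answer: -54791909/14154065003016 ≈ -3.8711e-6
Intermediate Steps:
q(Z, w) = 1/12
N = 8125/54791909 (N = 1/(6745 + 11216*(-1/8125)) = 1/(6745 - 11216/8125) = 1/(54791909/8125) = 8125/54791909 ≈ 0.00014829)
q(0, -2)/(-21527 + N) = (1/12)/(-21527 + 8125/54791909) = (1/12)/(-1179505416918/54791909) = -54791909/1179505416918*1/12 = -54791909/14154065003016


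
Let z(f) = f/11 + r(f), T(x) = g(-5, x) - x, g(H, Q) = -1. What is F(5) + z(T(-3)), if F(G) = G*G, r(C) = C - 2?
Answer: 277/11 ≈ 25.182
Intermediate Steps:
r(C) = -2 + C
T(x) = -1 - x
F(G) = G²
z(f) = -2 + 12*f/11 (z(f) = f/11 + (-2 + f) = -2 + 12*f/11)
F(5) + z(T(-3)) = 5² + (-2 + 12*(-1 - 1*(-3))/11) = 25 + (-2 + 12*(-1 + 3)/11) = 25 + (-2 + (12/11)*2) = 25 + (-2 + 24/11) = 25 + 2/11 = 277/11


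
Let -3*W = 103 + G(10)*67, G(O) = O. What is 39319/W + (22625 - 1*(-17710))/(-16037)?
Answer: -1922855364/12396601 ≈ -155.11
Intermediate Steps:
W = -773/3 (W = -(103 + 10*67)/3 = -(103 + 670)/3 = -⅓*773 = -773/3 ≈ -257.67)
39319/W + (22625 - 1*(-17710))/(-16037) = 39319/(-773/3) + (22625 - 1*(-17710))/(-16037) = 39319*(-3/773) + (22625 + 17710)*(-1/16037) = -117957/773 + 40335*(-1/16037) = -117957/773 - 40335/16037 = -1922855364/12396601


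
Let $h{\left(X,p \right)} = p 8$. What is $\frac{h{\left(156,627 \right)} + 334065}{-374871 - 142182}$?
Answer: $- \frac{113027}{172351} \approx -0.6558$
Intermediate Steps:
$h{\left(X,p \right)} = 8 p$
$\frac{h{\left(156,627 \right)} + 334065}{-374871 - 142182} = \frac{8 \cdot 627 + 334065}{-374871 - 142182} = \frac{5016 + 334065}{-517053} = 339081 \left(- \frac{1}{517053}\right) = - \frac{113027}{172351}$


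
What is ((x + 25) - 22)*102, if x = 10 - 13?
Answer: 0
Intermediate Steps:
x = -3
((x + 25) - 22)*102 = ((-3 + 25) - 22)*102 = (22 - 22)*102 = 0*102 = 0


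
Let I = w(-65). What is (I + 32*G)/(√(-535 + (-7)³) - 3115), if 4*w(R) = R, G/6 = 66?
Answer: -157690645/38816412 - 50623*I*√878/38816412 ≈ -4.0625 - 0.038644*I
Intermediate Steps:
G = 396 (G = 6*66 = 396)
w(R) = R/4
I = -65/4 (I = (¼)*(-65) = -65/4 ≈ -16.250)
(I + 32*G)/(√(-535 + (-7)³) - 3115) = (-65/4 + 32*396)/(√(-535 + (-7)³) - 3115) = (-65/4 + 12672)/(√(-535 - 343) - 3115) = 50623/(4*(√(-878) - 3115)) = 50623/(4*(I*√878 - 3115)) = 50623/(4*(-3115 + I*√878))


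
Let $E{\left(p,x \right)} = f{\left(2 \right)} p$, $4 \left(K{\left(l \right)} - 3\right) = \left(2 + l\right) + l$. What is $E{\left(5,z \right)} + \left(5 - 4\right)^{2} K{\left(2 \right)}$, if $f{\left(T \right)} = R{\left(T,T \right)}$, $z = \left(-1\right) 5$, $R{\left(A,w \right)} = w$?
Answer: $\frac{29}{2} \approx 14.5$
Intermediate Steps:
$z = -5$
$f{\left(T \right)} = T$
$K{\left(l \right)} = \frac{7}{2} + \frac{l}{2}$ ($K{\left(l \right)} = 3 + \frac{\left(2 + l\right) + l}{4} = 3 + \frac{2 + 2 l}{4} = 3 + \left(\frac{1}{2} + \frac{l}{2}\right) = \frac{7}{2} + \frac{l}{2}$)
$E{\left(p,x \right)} = 2 p$
$E{\left(5,z \right)} + \left(5 - 4\right)^{2} K{\left(2 \right)} = 2 \cdot 5 + \left(5 - 4\right)^{2} \left(\frac{7}{2} + \frac{1}{2} \cdot 2\right) = 10 + 1^{2} \left(\frac{7}{2} + 1\right) = 10 + 1 \cdot \frac{9}{2} = 10 + \frac{9}{2} = \frac{29}{2}$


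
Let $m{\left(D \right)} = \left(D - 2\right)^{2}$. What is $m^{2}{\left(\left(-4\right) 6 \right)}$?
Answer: $456976$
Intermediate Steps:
$m{\left(D \right)} = \left(-2 + D\right)^{2}$
$m^{2}{\left(\left(-4\right) 6 \right)} = \left(\left(-2 - 24\right)^{2}\right)^{2} = \left(\left(-26\right)^{2}\right)^{2} = 676^{2} = 456976$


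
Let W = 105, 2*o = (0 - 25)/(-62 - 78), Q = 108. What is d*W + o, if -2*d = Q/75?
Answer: -21143/280 ≈ -75.511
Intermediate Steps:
d = -18/25 (d = -54/75 = -½*36/25 = -18/25 ≈ -0.72000)
o = 5/56 (o = ((0 - 25)/(-62 - 78))/2 = (-25/(-140))/2 = (-25*(-1/140))/2 = (½)*(5/28) = 5/56 ≈ 0.089286)
d*W + o = -18/25*105 + 5/56 = -378/5 + 5/56 = -21143/280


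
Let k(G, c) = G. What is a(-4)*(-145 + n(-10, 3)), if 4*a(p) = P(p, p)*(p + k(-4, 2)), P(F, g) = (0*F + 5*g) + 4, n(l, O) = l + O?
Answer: -4864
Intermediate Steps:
n(l, O) = O + l
P(F, g) = 4 + 5*g (P(F, g) = (0 + 5*g) + 4 = 5*g + 4 = 4 + 5*g)
a(p) = (-4 + p)*(4 + 5*p)/4 (a(p) = ((4 + 5*p)*(p - 4))/4 = ((4 + 5*p)*(-4 + p))/4 = ((-4 + p)*(4 + 5*p))/4 = (-4 + p)*(4 + 5*p)/4)
a(-4)*(-145 + n(-10, 3)) = ((-4 - 4)*(4 + 5*(-4))/4)*(-145 + (3 - 10)) = ((¼)*(-8)*(4 - 20))*(-145 - 7) = ((¼)*(-8)*(-16))*(-152) = 32*(-152) = -4864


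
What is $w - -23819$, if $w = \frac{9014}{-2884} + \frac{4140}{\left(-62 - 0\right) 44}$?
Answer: $\frac{5855021598}{245861} \approx 23814.0$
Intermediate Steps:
$w = - \frac{1141561}{245861}$ ($w = 9014 \left(- \frac{1}{2884}\right) + \frac{4140}{\left(-62 + 0\right) 44} = - \frac{4507}{1442} + \frac{4140}{\left(-62\right) 44} = - \frac{4507}{1442} + \frac{4140}{-2728} = - \frac{4507}{1442} + 4140 \left(- \frac{1}{2728}\right) = - \frac{4507}{1442} - \frac{1035}{682} = - \frac{1141561}{245861} \approx -4.6431$)
$w - -23819 = - \frac{1141561}{245861} - -23819 = - \frac{1141561}{245861} + 23819 = \frac{5855021598}{245861}$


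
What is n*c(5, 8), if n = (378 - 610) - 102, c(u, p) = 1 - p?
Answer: 2338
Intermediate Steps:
n = -334 (n = -232 - 102 = -334)
n*c(5, 8) = -334*(1 - 1*8) = -334*(1 - 8) = -334*(-7) = 2338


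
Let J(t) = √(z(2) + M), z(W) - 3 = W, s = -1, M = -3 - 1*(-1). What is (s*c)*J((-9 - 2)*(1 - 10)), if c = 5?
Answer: -5*√3 ≈ -8.6602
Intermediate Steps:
M = -2 (M = -3 + 1 = -2)
z(W) = 3 + W
J(t) = √3 (J(t) = √((3 + 2) - 2) = √(5 - 2) = √3)
(s*c)*J((-9 - 2)*(1 - 10)) = (-1*5)*√3 = -5*√3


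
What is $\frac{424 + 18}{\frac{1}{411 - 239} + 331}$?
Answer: $\frac{4472}{3349} \approx 1.3353$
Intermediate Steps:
$\frac{424 + 18}{\frac{1}{411 - 239} + 331} = \frac{442}{\frac{1}{172} + 331} = \frac{442}{\frac{56933}{172}} = 442 \cdot \frac{172}{56933} = \frac{4472}{3349}$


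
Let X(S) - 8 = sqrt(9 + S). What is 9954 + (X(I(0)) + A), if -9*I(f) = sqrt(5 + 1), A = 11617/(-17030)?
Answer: 169641243/17030 + sqrt(81 - sqrt(6))/3 ≈ 9964.3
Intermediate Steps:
A = -11617/17030 (A = 11617*(-1/17030) = -11617/17030 ≈ -0.68215)
I(f) = -sqrt(6)/9 (I(f) = -sqrt(5 + 1)/9 = -sqrt(6)/9)
X(S) = 8 + sqrt(9 + S)
9954 + (X(I(0)) + A) = 9954 + ((8 + sqrt(9 - sqrt(6)/9)) - 11617/17030) = 9954 + (124623/17030 + sqrt(9 - sqrt(6)/9)) = 169641243/17030 + sqrt(9 - sqrt(6)/9)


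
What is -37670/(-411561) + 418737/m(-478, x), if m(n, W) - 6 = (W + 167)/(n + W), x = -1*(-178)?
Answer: 3446720023130/39921417 ≈ 86338.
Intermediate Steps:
x = 178
m(n, W) = 6 + (167 + W)/(W + n) (m(n, W) = 6 + (W + 167)/(n + W) = 6 + (167 + W)/(W + n))
-37670/(-411561) + 418737/m(-478, x) = -37670/(-411561) + 418737/(((167 + 6*(-478) + 7*178)/(178 - 478))) = -37670*(-1/411561) + 418737/(((167 - 2868 + 1246)/(-300))) = 37670/411561 + 418737/((-1/300*(-1455))) = 37670/411561 + 418737/(97/20) = 37670/411561 + 418737*(20/97) = 37670/411561 + 8374740/97 = 3446720023130/39921417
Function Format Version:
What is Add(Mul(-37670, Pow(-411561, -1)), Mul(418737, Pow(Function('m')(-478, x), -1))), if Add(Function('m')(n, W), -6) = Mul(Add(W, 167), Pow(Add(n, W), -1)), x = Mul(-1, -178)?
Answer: Rational(3446720023130, 39921417) ≈ 86338.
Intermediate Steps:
x = 178
Function('m')(n, W) = Add(6, Mul(Pow(Add(W, n), -1), Add(167, W))) (Function('m')(n, W) = Add(6, Mul(Add(W, 167), Pow(Add(n, W), -1))) = Add(6, Mul(Add(167, W), Pow(Add(W, n), -1))) = Add(6, Mul(Pow(Add(W, n), -1), Add(167, W))))
Add(Mul(-37670, Pow(-411561, -1)), Mul(418737, Pow(Function('m')(-478, x), -1))) = Add(Mul(-37670, Pow(-411561, -1)), Mul(418737, Pow(Mul(Pow(Add(178, -478), -1), Add(167, Mul(6, -478), Mul(7, 178))), -1))) = Add(Mul(-37670, Rational(-1, 411561)), Mul(418737, Pow(Mul(Pow(-300, -1), Add(167, -2868, 1246)), -1))) = Add(Rational(37670, 411561), Mul(418737, Pow(Mul(Rational(-1, 300), -1455), -1))) = Add(Rational(37670, 411561), Mul(418737, Pow(Rational(97, 20), -1))) = Add(Rational(37670, 411561), Mul(418737, Rational(20, 97))) = Add(Rational(37670, 411561), Rational(8374740, 97)) = Rational(3446720023130, 39921417)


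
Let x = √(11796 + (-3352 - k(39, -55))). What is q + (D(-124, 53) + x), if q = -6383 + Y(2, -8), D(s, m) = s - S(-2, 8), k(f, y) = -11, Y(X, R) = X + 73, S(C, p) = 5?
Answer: -6437 + √8455 ≈ -6345.0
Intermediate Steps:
Y(X, R) = 73 + X
D(s, m) = -5 + s (D(s, m) = s - 1*5 = s - 5 = -5 + s)
x = √8455 (x = √(11796 + (-3352 - 1*(-11))) = √(11796 + (-3352 + 11)) = √(11796 - 3341) = √8455 ≈ 91.951)
q = -6308 (q = -6383 + (73 + 2) = -6383 + 75 = -6308)
q + (D(-124, 53) + x) = -6308 + ((-5 - 124) + √8455) = -6308 + (-129 + √8455) = -6437 + √8455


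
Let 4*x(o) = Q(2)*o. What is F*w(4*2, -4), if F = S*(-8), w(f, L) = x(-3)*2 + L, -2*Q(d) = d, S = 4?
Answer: 80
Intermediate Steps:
Q(d) = -d/2
x(o) = -o/4 (x(o) = ((-½*2)*o)/4 = (-o)/4 = -o/4)
w(f, L) = 3/2 + L (w(f, L) = -¼*(-3)*2 + L = (¾)*2 + L = 3/2 + L)
F = -32 (F = 4*(-8) = -32)
F*w(4*2, -4) = -32*(3/2 - 4) = -32*(-5/2) = 80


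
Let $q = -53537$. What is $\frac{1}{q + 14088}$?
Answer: $- \frac{1}{39449} \approx -2.5349 \cdot 10^{-5}$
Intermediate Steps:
$\frac{1}{q + 14088} = \frac{1}{-53537 + 14088} = \frac{1}{-39449} = - \frac{1}{39449}$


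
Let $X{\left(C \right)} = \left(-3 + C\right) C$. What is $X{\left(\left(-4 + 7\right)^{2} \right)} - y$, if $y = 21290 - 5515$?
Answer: $-15721$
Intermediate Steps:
$y = 15775$ ($y = 21290 - 5515 = 15775$)
$X{\left(C \right)} = C \left(-3 + C\right)$
$X{\left(\left(-4 + 7\right)^{2} \right)} - y = \left(-4 + 7\right)^{2} \left(-3 + \left(-4 + 7\right)^{2}\right) - 15775 = 3^{2} \left(-3 + 3^{2}\right) - 15775 = 9 \left(-3 + 9\right) - 15775 = 9 \cdot 6 - 15775 = 54 - 15775 = -15721$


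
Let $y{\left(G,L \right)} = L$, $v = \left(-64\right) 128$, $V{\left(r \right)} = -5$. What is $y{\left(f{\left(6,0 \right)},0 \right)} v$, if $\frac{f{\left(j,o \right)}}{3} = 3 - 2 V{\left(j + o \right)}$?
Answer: $0$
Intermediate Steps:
$f{\left(j,o \right)} = 39$ ($f{\left(j,o \right)} = 3 \left(3 - -10\right) = 3 \left(3 + 10\right) = 3 \cdot 13 = 39$)
$v = -8192$
$y{\left(f{\left(6,0 \right)},0 \right)} v = 0 \left(-8192\right) = 0$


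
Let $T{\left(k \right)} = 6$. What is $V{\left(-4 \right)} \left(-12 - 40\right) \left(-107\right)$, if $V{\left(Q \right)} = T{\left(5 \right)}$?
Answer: $33384$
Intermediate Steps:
$V{\left(Q \right)} = 6$
$V{\left(-4 \right)} \left(-12 - 40\right) \left(-107\right) = 6 \left(-12 - 40\right) \left(-107\right) = 6 \left(-52\right) \left(-107\right) = \left(-312\right) \left(-107\right) = 33384$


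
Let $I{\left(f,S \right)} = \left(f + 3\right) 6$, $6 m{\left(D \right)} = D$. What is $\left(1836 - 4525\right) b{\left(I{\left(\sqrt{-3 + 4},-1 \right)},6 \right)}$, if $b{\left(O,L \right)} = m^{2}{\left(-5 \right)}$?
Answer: $- \frac{67225}{36} \approx -1867.4$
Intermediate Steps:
$m{\left(D \right)} = \frac{D}{6}$
$I{\left(f,S \right)} = 18 + 6 f$ ($I{\left(f,S \right)} = \left(3 + f\right) 6 = 18 + 6 f$)
$b{\left(O,L \right)} = \frac{25}{36}$ ($b{\left(O,L \right)} = \left(\frac{1}{6} \left(-5\right)\right)^{2} = \left(- \frac{5}{6}\right)^{2} = \frac{25}{36}$)
$\left(1836 - 4525\right) b{\left(I{\left(\sqrt{-3 + 4},-1 \right)},6 \right)} = \left(1836 - 4525\right) \frac{25}{36} = \left(-2689\right) \frac{25}{36} = - \frac{67225}{36}$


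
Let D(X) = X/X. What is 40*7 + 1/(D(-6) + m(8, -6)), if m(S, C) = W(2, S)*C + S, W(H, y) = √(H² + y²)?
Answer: 73639/263 - 4*√17/789 ≈ 279.98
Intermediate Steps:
m(S, C) = S + C*√(4 + S²) (m(S, C) = √(2² + S²)*C + S = √(4 + S²)*C + S = C*√(4 + S²) + S = S + C*√(4 + S²))
D(X) = 1
40*7 + 1/(D(-6) + m(8, -6)) = 40*7 + 1/(1 + (8 - 6*√(4 + 8²))) = 280 + 1/(1 + (8 - 6*√(4 + 64))) = 280 + 1/(1 + (8 - 12*√17)) = 280 + 1/(9 - 12*√17)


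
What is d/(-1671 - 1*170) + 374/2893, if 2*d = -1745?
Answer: 2221/3682 ≈ 0.60320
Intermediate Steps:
d = -1745/2 (d = (½)*(-1745) = -1745/2 ≈ -872.50)
d/(-1671 - 1*170) + 374/2893 = -1745/(2*(-1671 - 1*170)) + 374/2893 = -1745/(2*(-1671 - 170)) + 374*(1/2893) = -1745/2/(-1841) + 34/263 = -1745/2*(-1/1841) + 34/263 = 1745/3682 + 34/263 = 2221/3682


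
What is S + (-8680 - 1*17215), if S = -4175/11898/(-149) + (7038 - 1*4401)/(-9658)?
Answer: -110842904598136/4280430429 ≈ -25895.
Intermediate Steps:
S = -1158639181/4280430429 (S = -4175*1/11898*(-1/149) + (7038 - 4401)*(-1/9658) = -4175/11898*(-1/149) + 2637*(-1/9658) = 4175/1772802 - 2637/9658 = -1158639181/4280430429 ≈ -0.27068)
S + (-8680 - 1*17215) = -1158639181/4280430429 + (-8680 - 1*17215) = -1158639181/4280430429 + (-8680 - 17215) = -1158639181/4280430429 - 25895 = -110842904598136/4280430429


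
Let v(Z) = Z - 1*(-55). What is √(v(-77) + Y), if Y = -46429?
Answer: I*√46451 ≈ 215.52*I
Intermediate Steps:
v(Z) = 55 + Z (v(Z) = Z + 55 = 55 + Z)
√(v(-77) + Y) = √((55 - 77) - 46429) = √(-22 - 46429) = √(-46451) = I*√46451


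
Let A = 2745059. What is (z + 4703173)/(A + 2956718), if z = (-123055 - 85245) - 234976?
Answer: 146893/196613 ≈ 0.74712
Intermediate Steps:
z = -443276 (z = -208300 - 234976 = -443276)
(z + 4703173)/(A + 2956718) = (-443276 + 4703173)/(2745059 + 2956718) = 4259897/5701777 = 4259897*(1/5701777) = 146893/196613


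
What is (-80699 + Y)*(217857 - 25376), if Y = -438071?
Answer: -99853368370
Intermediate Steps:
(-80699 + Y)*(217857 - 25376) = (-80699 - 438071)*(217857 - 25376) = -518770*192481 = -99853368370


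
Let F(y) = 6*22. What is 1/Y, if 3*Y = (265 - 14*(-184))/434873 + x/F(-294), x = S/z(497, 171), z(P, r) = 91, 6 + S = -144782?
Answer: -559681551/2247509494 ≈ -0.24902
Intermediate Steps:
S = -144788 (S = -6 - 144782 = -144788)
F(y) = 132
x = -20684/13 (x = -144788/91 = -144788*1/91 = -20684/13 ≈ -1591.1)
Y = -2247509494/559681551 (Y = ((265 - 14*(-184))/434873 - 20684/13/132)/3 = ((265 + 2576)*(1/434873) - 20684/13*1/132)/3 = (2841*(1/434873) - 5171/429)/3 = (2841/434873 - 5171/429)/3 = (⅓)*(-2247509494/186560517) = -2247509494/559681551 ≈ -4.0157)
1/Y = 1/(-2247509494/559681551) = -559681551/2247509494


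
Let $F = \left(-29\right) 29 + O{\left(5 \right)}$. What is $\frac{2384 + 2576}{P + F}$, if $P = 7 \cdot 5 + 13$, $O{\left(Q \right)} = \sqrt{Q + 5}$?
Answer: $- \frac{3933280}{628839} - \frac{4960 \sqrt{10}}{628839} \approx -6.2798$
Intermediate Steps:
$O{\left(Q \right)} = \sqrt{5 + Q}$
$F = -841 + \sqrt{10}$ ($F = \left(-29\right) 29 + \sqrt{5 + 5} = -841 + \sqrt{10} \approx -837.84$)
$P = 48$ ($P = 35 + 13 = 48$)
$\frac{2384 + 2576}{P + F} = \frac{2384 + 2576}{48 - \left(841 - \sqrt{10}\right)} = \frac{4960}{-793 + \sqrt{10}}$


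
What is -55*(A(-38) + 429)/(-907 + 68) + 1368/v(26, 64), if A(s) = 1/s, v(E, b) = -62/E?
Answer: -539196283/988342 ≈ -545.56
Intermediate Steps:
-55*(A(-38) + 429)/(-907 + 68) + 1368/v(26, 64) = -55*(1/(-38) + 429)/(-907 + 68) + 1368/((-62/26)) = -55/((-839/(-1/38 + 429))) + 1368/((-62*1/26)) = -55/((-839/16301/38)) + 1368/(-31/13) = -55/((-839*38/16301)) + 1368*(-13/31) = -55/(-31882/16301) - 17784/31 = -55*(-16301/31882) - 17784/31 = 896555/31882 - 17784/31 = -539196283/988342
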